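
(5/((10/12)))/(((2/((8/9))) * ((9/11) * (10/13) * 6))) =286/405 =0.71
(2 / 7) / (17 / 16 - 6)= -32 / 553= -0.06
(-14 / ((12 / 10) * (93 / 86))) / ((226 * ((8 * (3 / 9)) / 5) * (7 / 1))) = -1075 / 84072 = -0.01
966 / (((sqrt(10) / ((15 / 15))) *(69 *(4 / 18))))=63 *sqrt(10) / 10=19.92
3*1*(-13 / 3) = -13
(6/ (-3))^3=-8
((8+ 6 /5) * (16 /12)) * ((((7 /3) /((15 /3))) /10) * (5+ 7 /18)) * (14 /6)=218638 /30375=7.20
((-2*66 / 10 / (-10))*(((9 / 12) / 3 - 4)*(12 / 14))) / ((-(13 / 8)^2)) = 9504 / 5915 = 1.61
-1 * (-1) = 1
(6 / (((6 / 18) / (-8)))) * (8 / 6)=-192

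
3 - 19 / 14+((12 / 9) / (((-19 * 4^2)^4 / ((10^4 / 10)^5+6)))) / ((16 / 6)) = 3500098218246165 / 59785019392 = 58544.74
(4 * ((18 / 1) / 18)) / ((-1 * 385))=-4 / 385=-0.01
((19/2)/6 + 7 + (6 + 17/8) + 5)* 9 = 1563/8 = 195.38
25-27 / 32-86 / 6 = 943 / 96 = 9.82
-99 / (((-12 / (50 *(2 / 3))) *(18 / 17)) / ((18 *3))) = 14025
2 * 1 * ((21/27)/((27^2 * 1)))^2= 98/43046721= 0.00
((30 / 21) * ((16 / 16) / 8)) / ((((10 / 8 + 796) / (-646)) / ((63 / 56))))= -4845 / 29764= -0.16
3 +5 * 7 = 38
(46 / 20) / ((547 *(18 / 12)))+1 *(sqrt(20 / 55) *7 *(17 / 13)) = 23 / 8205+238 *sqrt(11) / 143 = 5.52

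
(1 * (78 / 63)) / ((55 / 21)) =26 / 55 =0.47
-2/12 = -1/6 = -0.17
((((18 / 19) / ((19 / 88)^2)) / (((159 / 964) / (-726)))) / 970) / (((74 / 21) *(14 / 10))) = -24388860672 / 1304698403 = -18.69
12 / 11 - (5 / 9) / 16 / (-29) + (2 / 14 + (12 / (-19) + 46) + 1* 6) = 321379747 / 6109488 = 52.60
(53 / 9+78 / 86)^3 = 18191447000 / 57960603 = 313.86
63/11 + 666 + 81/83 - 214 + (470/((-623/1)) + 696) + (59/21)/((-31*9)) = 549372628811/476084763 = 1153.94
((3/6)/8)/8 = 1/128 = 0.01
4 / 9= 0.44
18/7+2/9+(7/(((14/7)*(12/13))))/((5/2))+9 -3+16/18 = 14111/1260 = 11.20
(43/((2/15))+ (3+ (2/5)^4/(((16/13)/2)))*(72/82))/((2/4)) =16664997/25625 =650.34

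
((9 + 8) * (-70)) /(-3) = 1190 /3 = 396.67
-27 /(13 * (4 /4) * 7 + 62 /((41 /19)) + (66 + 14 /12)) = -6642 /45977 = -0.14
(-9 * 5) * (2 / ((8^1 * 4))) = -45 / 16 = -2.81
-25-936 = -961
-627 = -627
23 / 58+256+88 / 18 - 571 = -161671 / 522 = -309.71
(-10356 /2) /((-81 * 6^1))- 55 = -3592 /81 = -44.35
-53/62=-0.85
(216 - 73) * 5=715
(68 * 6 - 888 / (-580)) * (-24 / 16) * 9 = -801657 / 145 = -5528.67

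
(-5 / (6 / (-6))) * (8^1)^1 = 40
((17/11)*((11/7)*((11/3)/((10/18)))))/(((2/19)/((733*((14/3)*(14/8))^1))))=18230443/20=911522.15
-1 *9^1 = -9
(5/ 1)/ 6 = 5/ 6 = 0.83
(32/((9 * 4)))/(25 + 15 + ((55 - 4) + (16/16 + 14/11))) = 44/4617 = 0.01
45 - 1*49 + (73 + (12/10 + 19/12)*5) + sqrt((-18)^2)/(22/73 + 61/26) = 1803281/20100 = 89.72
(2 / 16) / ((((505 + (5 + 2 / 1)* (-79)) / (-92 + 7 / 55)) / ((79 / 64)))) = 399187 / 1351680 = 0.30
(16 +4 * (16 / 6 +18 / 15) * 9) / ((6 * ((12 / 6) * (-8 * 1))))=-97 / 60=-1.62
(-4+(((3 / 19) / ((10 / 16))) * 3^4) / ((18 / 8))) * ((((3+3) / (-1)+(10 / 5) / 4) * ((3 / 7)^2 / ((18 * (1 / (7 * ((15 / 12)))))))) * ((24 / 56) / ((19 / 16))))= -15972 / 17689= -0.90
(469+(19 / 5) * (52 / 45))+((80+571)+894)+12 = 456838 / 225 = 2030.39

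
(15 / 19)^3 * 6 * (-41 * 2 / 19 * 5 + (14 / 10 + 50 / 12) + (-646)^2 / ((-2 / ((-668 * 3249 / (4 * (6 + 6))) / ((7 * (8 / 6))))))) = 10889798732621325 / 3648988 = 2984333939.33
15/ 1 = 15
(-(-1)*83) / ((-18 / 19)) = -1577 / 18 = -87.61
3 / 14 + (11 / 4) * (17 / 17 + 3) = 157 / 14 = 11.21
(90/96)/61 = 15/976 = 0.02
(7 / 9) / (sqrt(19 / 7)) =7 * sqrt(133) / 171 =0.47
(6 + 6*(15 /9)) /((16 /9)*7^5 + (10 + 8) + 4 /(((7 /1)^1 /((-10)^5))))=-504 /858241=-0.00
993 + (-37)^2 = 2362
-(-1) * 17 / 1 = 17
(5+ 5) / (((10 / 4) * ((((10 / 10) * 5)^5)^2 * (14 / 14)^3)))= 4 / 9765625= 0.00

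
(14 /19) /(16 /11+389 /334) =0.28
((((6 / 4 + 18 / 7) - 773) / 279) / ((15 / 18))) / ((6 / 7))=-2153 / 558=-3.86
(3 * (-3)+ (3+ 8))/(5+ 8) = 0.15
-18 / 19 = -0.95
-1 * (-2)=2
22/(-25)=-22/25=-0.88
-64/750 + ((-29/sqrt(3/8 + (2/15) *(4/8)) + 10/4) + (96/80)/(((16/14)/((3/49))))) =-41.16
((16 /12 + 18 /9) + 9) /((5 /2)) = 74 /15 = 4.93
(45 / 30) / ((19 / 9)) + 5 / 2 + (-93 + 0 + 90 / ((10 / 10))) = 0.21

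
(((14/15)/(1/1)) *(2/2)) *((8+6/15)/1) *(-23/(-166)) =2254/2075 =1.09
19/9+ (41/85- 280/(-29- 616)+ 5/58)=3.11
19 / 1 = 19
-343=-343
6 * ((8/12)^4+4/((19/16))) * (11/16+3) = 40474/513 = 78.90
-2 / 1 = -2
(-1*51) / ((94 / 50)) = -1275 / 47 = -27.13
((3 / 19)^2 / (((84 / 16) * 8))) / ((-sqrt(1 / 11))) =-3 * sqrt(11) / 5054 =-0.00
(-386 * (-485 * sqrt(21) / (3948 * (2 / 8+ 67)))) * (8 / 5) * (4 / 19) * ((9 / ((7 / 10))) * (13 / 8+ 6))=274075440 * sqrt(21) / 11770633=106.70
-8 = -8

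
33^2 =1089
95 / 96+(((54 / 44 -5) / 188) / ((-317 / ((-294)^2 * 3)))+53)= 70.41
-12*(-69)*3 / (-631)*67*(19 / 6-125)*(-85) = -1723500630 / 631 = -2731379.76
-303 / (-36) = 101 / 12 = 8.42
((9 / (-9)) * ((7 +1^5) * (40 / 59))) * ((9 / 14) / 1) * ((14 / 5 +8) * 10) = -155520 / 413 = -376.56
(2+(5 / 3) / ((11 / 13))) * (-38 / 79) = -4978 / 2607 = -1.91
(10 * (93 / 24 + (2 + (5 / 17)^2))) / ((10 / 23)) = 317009 / 2312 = 137.11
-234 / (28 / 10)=-83.57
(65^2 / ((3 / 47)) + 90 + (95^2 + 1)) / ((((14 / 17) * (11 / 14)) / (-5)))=-19203455 / 33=-581922.88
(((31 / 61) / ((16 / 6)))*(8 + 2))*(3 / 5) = 279 / 244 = 1.14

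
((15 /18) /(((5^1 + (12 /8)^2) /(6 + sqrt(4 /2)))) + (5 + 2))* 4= 40* sqrt(2) /87 + 892 /29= 31.41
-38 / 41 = -0.93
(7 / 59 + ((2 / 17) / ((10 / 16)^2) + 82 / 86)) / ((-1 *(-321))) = 1480736 / 346110225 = 0.00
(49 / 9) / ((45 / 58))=2842 / 405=7.02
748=748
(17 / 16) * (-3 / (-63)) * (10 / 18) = 85 / 3024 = 0.03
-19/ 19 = -1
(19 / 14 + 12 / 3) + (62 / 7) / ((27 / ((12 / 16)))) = 353 / 63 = 5.60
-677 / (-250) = 677 / 250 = 2.71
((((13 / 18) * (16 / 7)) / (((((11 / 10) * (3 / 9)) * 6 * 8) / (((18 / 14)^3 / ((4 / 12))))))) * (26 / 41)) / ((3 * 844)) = 0.00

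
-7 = -7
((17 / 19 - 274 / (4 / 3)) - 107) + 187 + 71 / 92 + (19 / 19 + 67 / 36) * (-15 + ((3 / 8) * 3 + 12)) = -129.20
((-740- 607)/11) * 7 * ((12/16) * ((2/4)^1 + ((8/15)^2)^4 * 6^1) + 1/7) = -3918856362677/8353125000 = -469.15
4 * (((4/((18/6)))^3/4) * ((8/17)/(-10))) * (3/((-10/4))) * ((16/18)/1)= 4096/34425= 0.12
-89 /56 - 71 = -4065 /56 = -72.59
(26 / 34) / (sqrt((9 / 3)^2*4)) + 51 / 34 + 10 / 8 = 587 / 204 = 2.88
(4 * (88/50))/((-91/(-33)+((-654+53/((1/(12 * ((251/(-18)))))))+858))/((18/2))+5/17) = -0.01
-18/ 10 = -9/ 5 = -1.80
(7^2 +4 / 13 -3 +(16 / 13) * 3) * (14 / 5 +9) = 590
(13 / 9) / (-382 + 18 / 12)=-26 / 6849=-0.00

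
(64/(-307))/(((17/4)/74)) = -18944/5219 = -3.63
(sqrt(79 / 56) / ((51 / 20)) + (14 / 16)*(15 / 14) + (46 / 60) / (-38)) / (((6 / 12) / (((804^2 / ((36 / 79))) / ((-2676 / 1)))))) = -1466.34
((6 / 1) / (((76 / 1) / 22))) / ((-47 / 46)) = -1518 / 893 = -1.70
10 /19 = 0.53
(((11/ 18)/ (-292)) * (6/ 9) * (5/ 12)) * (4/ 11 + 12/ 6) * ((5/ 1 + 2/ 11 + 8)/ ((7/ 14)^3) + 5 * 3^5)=-944125/ 520344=-1.81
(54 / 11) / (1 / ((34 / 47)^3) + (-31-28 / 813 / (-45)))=-77648589360 / 448542347803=-0.17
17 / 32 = 0.53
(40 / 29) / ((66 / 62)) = 1240 / 957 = 1.30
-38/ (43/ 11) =-418/ 43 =-9.72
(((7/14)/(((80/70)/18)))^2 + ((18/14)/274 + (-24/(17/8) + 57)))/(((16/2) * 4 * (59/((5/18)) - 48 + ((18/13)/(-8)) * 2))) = 2435347525/118679579648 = 0.02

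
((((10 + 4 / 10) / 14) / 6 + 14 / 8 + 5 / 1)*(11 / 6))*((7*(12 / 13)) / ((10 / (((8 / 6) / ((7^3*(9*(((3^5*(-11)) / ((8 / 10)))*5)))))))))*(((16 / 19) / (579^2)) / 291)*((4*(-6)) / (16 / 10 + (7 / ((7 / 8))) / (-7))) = 92384 / 968329584123071625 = 0.00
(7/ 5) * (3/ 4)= 21/ 20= 1.05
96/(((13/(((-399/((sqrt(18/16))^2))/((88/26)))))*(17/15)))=-127680/187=-682.78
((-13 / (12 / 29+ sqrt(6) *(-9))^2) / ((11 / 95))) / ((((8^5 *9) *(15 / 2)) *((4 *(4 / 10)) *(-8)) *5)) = 6024083 *sqrt(6) / 240691676179857408+ 428956255 / 262572737650753536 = 0.00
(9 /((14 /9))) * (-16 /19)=-648 /133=-4.87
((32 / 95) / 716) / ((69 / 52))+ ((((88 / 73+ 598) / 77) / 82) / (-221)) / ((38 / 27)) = 5907947657 / 119521335823890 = 0.00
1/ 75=0.01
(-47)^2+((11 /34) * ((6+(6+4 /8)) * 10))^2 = 4444229 /1156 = 3844.49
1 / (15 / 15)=1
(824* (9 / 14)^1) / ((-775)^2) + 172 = 723156208 / 4204375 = 172.00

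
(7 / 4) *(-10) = -35 / 2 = -17.50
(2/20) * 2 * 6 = 6/5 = 1.20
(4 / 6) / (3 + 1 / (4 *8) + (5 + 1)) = 64 / 867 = 0.07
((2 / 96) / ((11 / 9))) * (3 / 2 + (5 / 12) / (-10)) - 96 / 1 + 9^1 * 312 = 3818531 / 1408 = 2712.02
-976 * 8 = -7808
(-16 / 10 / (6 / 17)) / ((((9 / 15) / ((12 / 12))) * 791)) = -68 / 7119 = -0.01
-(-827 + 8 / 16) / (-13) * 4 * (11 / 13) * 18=-654588 / 169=-3873.30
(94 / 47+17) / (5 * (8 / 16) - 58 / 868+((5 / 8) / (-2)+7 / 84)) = 197904 / 22957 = 8.62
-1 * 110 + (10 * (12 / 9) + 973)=2629 / 3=876.33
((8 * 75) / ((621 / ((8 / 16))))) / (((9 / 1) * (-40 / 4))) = -10 / 1863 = -0.01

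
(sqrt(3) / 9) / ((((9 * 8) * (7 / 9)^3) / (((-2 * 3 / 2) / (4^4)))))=-27 * sqrt(3) / 702464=-0.00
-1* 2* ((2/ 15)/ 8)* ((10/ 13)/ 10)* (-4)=2/ 195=0.01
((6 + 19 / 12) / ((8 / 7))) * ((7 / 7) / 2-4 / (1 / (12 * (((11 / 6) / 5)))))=-36309 / 320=-113.47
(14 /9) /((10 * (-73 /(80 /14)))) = -8 /657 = -0.01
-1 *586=-586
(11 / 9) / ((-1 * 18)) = -11 / 162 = -0.07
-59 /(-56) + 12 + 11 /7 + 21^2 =3645 /8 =455.62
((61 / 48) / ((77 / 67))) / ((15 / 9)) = 4087 / 6160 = 0.66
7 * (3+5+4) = 84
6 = 6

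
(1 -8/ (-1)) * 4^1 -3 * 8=12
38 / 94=19 / 47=0.40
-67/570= -0.12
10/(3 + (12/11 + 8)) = 110/133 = 0.83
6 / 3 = 2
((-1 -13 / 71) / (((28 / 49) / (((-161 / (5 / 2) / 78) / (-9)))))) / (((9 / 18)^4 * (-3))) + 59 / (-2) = -7099247 / 249210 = -28.49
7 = 7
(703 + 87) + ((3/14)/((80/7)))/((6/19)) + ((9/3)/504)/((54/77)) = 20478559/25920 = 790.07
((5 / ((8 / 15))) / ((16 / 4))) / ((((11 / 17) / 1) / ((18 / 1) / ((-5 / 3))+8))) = -10.14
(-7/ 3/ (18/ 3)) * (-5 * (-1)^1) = -35/ 18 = -1.94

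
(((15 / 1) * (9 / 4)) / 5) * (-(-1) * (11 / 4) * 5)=1485 / 16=92.81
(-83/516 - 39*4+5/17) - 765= -8077843/8772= -920.87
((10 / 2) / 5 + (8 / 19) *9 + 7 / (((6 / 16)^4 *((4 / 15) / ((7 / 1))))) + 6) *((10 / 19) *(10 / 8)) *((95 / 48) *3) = 596531875 / 16416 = 36338.44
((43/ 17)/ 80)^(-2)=1849600/ 1849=1000.32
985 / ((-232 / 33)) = -32505 / 232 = -140.11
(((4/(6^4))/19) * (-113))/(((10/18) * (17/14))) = -791/29070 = -0.03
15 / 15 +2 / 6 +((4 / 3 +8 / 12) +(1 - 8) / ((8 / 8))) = -11 / 3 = -3.67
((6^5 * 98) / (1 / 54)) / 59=41150592 / 59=697467.66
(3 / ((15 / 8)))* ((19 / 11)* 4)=608 / 55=11.05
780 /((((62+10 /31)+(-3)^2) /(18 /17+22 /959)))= 142146160 /12015311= 11.83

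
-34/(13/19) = -646/13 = -49.69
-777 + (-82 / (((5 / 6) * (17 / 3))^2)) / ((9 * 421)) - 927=-5183102352 / 3041725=-1704.00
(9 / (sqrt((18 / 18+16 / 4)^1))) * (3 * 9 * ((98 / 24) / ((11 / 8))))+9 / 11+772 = 7938 * sqrt(5) / 55+8501 / 11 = 1095.54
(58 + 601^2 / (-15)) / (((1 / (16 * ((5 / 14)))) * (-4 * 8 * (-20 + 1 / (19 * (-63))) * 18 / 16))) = -13692578 / 71823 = -190.64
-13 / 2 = -6.50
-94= -94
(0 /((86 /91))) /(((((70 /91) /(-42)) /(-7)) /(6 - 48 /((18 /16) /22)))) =0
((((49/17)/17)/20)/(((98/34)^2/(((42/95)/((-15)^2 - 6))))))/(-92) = -1/44661400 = -0.00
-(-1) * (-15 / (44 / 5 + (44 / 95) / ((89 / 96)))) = -126825 / 78628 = -1.61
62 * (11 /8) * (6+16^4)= 11174911 /2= 5587455.50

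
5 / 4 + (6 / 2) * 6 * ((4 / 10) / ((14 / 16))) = 1327 / 140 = 9.48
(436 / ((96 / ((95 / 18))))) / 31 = 10355 / 13392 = 0.77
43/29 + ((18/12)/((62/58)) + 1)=6987/1798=3.89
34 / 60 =17 / 30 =0.57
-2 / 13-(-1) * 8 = 102 / 13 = 7.85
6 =6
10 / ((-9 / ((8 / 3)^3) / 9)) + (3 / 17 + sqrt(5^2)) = -84664 / 459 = -184.45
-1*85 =-85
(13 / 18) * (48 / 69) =104 / 207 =0.50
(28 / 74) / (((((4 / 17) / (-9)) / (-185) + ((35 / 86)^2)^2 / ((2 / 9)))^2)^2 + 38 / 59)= 2052703215800054735440817612905776689313754644480000 / 3495334428548918969457533387393637615733638725159579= 0.59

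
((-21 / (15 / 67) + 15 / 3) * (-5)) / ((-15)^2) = 148 / 75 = 1.97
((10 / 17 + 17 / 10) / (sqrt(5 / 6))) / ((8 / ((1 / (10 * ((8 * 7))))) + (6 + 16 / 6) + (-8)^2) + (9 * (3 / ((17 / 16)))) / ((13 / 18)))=15171 * sqrt(30) / 152087300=0.00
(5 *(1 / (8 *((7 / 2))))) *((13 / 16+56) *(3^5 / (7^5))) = 1104435 / 7529536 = 0.15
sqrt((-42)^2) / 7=6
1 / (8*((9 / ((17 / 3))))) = 17 / 216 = 0.08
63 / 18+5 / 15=23 / 6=3.83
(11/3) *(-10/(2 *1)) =-55/3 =-18.33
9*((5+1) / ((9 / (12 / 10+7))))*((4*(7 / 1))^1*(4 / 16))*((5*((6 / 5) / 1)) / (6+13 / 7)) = 72324 / 275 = 263.00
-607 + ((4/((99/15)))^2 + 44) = -612707/1089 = -562.63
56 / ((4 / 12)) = 168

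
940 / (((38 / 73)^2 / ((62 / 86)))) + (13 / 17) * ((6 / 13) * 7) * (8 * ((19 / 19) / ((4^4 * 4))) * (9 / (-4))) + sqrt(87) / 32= sqrt(87) / 32 + 168949387433 / 67556096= 2501.17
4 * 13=52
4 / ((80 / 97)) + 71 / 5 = 381 / 20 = 19.05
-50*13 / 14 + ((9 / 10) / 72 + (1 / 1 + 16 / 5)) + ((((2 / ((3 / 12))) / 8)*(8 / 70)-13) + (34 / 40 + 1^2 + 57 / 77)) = -323471 / 6160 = -52.51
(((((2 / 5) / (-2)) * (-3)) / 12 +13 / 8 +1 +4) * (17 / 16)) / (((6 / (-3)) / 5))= -17.73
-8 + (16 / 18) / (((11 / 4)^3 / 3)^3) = -8.00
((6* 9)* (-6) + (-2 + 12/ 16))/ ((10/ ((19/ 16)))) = -24719/ 640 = -38.62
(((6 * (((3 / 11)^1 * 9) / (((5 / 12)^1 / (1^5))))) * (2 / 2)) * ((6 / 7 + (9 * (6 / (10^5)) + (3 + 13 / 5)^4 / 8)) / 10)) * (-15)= -31584733461 / 4812500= -6563.06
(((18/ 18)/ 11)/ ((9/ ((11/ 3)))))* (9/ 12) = 1/ 36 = 0.03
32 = 32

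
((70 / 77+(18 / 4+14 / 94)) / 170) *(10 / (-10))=-0.03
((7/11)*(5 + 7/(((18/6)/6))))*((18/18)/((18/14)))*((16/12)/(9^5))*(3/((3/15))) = 18620/5845851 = 0.00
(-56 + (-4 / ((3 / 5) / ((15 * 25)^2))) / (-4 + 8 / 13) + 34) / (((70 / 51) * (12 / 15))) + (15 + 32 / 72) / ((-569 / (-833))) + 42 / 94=37400951310901 / 148263192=252260.53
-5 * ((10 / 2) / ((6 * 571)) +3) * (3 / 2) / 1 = -51415 / 2284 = -22.51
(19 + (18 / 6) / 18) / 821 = 115 / 4926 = 0.02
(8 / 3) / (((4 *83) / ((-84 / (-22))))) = 28 / 913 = 0.03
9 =9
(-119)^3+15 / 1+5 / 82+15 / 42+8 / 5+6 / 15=-483635634 / 287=-1685141.58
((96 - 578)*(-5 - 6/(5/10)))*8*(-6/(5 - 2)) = -131104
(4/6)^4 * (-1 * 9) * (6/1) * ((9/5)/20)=-24/25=-0.96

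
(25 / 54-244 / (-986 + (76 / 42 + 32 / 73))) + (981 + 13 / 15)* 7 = 6873.78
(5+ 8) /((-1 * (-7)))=13 /7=1.86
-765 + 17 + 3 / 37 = -27673 / 37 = -747.92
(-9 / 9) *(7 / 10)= -7 / 10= -0.70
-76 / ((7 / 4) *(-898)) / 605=152 / 1901515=0.00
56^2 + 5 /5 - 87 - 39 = 3011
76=76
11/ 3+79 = 248/ 3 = 82.67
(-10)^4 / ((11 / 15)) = 150000 / 11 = 13636.36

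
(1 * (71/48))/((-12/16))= -71/36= -1.97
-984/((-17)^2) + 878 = 252758/289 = 874.60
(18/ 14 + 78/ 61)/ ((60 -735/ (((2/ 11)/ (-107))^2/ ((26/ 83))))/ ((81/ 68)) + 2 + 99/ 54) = -1635930/ 42704883724111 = -0.00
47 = 47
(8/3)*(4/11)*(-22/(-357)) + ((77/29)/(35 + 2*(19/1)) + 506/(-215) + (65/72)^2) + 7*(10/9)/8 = -132004363867/280783298880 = -0.47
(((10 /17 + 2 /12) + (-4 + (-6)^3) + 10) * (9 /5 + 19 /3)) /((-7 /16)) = 3889.97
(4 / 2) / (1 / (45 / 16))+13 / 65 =233 / 40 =5.82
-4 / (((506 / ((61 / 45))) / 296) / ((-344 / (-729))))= -1.50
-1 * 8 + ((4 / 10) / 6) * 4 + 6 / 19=-2114 / 285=-7.42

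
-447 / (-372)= 149 / 124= 1.20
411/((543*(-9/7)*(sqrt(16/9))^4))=-0.19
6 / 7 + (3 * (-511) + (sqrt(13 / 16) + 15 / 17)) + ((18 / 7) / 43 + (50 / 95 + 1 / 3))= -1529.44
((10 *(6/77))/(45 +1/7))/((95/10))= 30/16511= 0.00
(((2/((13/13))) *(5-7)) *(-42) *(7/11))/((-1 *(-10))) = 588/55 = 10.69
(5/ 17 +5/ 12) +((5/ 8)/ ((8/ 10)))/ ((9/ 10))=3865/ 2448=1.58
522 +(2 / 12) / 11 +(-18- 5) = 32935 / 66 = 499.02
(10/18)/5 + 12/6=19/9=2.11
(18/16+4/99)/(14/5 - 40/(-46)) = 106145/334224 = 0.32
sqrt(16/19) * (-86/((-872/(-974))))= -41882 * sqrt(19)/2071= -88.15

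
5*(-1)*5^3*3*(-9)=16875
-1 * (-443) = 443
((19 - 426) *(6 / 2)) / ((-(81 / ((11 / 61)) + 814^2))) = 13431 / 7293497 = 0.00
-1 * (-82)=82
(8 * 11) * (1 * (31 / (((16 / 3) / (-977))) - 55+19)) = -502903.50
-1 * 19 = -19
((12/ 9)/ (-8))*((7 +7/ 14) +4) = -23/ 12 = -1.92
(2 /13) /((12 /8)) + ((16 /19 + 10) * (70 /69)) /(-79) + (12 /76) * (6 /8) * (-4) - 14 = -342749 /23621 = -14.51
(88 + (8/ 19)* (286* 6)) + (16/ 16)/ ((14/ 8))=107876/ 133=811.10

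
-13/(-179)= 13/179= 0.07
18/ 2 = 9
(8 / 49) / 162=4 / 3969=0.00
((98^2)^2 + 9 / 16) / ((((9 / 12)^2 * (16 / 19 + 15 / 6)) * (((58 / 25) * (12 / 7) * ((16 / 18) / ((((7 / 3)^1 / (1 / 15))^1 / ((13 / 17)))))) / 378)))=183938844062570625 / 766064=240108977921.65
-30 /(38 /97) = -1455 /19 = -76.58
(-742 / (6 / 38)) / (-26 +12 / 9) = 7049 / 37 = 190.51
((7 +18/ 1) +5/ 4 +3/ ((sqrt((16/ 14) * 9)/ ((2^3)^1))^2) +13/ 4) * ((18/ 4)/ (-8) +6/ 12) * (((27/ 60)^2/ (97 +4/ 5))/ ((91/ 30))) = -7803/ 3797248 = -0.00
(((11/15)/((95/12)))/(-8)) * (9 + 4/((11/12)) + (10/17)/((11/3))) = -2529/16150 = -0.16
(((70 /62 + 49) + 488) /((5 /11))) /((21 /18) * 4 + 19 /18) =3303036 /15965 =206.89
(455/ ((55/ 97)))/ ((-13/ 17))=-1049.36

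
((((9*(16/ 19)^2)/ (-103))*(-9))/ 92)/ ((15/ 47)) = 81216/ 4276045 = 0.02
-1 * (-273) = 273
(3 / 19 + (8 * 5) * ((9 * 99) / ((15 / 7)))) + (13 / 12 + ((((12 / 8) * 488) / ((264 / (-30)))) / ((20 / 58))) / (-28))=16641.86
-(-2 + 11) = -9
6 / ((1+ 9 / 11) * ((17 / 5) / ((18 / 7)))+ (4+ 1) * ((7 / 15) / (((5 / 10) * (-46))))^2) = 1571130 / 630049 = 2.49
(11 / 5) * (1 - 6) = -11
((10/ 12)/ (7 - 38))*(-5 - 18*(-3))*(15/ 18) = -1225/ 1116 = -1.10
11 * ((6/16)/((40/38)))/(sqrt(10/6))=627 * sqrt(15)/800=3.04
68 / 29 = 2.34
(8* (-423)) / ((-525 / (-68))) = -76704 / 175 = -438.31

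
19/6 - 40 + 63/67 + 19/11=-151081/4422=-34.17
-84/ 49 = -12/ 7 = -1.71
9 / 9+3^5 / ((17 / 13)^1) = 3176 / 17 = 186.82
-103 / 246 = -0.42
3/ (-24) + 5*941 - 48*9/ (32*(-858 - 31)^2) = 29746892011/ 6322568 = 4704.87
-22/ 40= -11/ 20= -0.55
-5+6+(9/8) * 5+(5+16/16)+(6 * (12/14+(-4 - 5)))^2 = 940661/392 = 2399.65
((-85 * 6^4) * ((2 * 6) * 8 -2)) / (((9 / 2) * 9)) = -255680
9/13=0.69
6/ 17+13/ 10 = 1.65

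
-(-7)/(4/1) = 7/4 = 1.75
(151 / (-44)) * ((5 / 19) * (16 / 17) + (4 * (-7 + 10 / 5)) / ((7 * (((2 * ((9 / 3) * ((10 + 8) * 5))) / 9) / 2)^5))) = -102740351227 / 120873060000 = -0.85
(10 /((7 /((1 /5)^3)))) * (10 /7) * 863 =3452 /245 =14.09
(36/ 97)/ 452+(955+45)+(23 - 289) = 8045383/ 10961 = 734.00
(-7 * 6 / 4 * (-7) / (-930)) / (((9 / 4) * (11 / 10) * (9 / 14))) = -1372 / 27621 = -0.05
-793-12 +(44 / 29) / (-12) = -70046 / 87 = -805.13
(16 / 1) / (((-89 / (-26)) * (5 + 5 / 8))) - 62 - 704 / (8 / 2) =-949862 / 4005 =-237.17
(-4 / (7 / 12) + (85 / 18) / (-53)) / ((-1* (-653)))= -46387 / 4360734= -0.01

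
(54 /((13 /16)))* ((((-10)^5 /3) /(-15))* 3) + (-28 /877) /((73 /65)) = 368760936340 /832273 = 443076.89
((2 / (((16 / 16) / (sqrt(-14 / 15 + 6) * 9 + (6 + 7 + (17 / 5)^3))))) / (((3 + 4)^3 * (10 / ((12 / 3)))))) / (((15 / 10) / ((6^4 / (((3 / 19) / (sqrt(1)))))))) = 131328 * sqrt(285) / 8575 + 20443392 / 30625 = 926.09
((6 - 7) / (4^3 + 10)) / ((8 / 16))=-1 / 37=-0.03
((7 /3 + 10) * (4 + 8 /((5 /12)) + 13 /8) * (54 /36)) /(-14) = -36741 /1120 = -32.80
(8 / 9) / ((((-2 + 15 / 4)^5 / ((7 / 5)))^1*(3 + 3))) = 4096 / 324135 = 0.01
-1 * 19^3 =-6859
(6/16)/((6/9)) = 9/16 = 0.56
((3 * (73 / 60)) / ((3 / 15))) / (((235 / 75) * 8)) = 1095 / 1504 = 0.73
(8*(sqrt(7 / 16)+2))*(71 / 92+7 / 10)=677*sqrt(7) / 230+2708 / 115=31.34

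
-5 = -5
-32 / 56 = -4 / 7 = -0.57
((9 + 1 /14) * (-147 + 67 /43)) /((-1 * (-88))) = -397129 /26488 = -14.99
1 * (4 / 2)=2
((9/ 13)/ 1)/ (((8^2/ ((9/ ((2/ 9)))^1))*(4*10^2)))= 729/ 665600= 0.00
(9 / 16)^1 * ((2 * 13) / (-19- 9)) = -117 / 224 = -0.52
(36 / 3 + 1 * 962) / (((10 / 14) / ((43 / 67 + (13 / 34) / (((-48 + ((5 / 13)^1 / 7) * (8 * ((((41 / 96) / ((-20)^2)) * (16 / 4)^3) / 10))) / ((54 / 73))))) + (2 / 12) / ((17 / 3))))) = 247100915022227 / 272372526865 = 907.22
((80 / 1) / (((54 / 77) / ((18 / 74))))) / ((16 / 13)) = 5005 / 222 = 22.55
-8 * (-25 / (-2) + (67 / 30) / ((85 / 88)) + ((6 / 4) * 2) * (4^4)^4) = -131425999408684 / 1275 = -103079215222.50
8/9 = 0.89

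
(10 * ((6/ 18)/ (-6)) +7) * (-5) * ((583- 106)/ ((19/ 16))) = -245920/ 19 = -12943.16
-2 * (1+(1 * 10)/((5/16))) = -66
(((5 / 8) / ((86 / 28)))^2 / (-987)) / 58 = -175 / 241937952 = -0.00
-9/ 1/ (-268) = 9/ 268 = 0.03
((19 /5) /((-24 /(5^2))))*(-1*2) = 95 /12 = 7.92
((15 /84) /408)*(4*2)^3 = 80 /357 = 0.22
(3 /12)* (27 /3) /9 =1 /4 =0.25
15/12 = 1.25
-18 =-18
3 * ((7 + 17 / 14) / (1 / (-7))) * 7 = -2415 / 2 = -1207.50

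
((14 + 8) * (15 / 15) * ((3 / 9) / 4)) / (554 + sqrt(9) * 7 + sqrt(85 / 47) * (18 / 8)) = 475640 / 149173869- 66 * sqrt(3995) / 248623115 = 0.00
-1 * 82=-82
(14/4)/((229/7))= 49/458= 0.11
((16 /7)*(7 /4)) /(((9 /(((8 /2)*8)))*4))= 32 /9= 3.56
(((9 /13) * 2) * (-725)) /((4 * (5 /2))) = -1305 /13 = -100.38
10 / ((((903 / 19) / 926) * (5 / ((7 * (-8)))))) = -281504 / 129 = -2182.20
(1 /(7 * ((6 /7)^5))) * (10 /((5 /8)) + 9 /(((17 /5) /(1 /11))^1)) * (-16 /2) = -7291837 /181764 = -40.12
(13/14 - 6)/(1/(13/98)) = -923/1372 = -0.67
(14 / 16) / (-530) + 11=46633 / 4240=11.00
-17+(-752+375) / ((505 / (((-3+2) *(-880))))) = -68069 / 101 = -673.95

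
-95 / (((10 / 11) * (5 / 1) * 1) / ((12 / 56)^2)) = -1881 / 1960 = -0.96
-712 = -712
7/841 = 0.01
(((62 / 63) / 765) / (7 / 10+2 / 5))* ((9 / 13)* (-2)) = -248 / 153153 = -0.00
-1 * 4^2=-16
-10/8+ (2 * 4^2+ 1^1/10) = 617/20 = 30.85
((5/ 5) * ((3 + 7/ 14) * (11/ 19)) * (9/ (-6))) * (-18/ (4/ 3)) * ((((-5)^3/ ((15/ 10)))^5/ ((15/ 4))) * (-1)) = 7519531250000/ 171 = 43973866959.06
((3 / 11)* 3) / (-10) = -9 / 110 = -0.08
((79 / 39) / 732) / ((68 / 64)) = 316 / 121329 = 0.00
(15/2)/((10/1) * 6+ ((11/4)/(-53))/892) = 0.13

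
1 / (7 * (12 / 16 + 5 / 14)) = 4 / 31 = 0.13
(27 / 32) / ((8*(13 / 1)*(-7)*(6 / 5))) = -45 / 46592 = -0.00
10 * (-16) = -160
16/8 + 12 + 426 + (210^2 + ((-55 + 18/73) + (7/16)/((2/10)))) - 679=51168251/1168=43808.43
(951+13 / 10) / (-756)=-9523 / 7560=-1.26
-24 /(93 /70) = -560 /31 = -18.06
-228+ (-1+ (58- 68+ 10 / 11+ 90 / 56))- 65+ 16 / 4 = -91625 / 308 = -297.48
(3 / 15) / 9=1 / 45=0.02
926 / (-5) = -926 / 5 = -185.20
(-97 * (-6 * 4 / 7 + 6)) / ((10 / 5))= -873 / 7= -124.71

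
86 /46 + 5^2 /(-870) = 7367 /4002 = 1.84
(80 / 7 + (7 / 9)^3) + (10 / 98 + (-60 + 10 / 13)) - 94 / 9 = -26782292 / 464373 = -57.67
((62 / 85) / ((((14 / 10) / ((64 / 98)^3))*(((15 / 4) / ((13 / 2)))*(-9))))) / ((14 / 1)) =-0.00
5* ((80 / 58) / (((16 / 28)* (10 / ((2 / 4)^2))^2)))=7 / 928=0.01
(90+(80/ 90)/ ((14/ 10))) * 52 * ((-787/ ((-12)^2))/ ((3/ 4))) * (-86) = 5024034860/ 1701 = 2953577.23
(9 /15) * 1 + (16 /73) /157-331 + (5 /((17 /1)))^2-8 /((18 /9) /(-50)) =-2158117563 /16561145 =-130.31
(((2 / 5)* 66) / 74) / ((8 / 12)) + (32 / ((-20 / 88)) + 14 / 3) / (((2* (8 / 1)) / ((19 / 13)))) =-137375 / 11544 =-11.90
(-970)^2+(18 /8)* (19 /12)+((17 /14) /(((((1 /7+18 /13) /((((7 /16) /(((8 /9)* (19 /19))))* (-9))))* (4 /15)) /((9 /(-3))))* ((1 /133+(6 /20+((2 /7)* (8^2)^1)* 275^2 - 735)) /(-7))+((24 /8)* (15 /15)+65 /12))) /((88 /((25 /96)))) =115381192737898340408503 /122628075114734464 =940903.56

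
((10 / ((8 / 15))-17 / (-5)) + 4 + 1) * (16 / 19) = 2172 / 95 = 22.86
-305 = -305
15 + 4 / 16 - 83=-271 / 4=-67.75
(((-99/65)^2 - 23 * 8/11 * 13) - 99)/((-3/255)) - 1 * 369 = 26332.46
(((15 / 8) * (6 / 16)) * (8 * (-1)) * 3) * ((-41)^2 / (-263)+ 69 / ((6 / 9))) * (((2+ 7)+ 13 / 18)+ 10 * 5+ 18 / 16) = -3356656485 / 33664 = -99710.57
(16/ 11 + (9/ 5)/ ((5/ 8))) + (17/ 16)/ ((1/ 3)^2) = 61147/ 4400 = 13.90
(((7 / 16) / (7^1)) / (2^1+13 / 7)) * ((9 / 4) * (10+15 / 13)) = 0.41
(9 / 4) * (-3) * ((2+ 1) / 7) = -81 / 28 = -2.89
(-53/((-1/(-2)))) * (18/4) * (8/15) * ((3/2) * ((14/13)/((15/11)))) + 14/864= -42309533/140400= -301.35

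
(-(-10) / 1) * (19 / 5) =38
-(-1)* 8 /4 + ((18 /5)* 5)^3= 5834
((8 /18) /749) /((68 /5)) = 5 /114597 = 0.00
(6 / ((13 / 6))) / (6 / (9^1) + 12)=0.22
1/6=0.17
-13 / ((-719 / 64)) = 832 / 719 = 1.16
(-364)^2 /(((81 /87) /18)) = 7684768 /3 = 2561589.33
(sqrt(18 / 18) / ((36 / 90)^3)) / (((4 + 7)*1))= 125 / 88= 1.42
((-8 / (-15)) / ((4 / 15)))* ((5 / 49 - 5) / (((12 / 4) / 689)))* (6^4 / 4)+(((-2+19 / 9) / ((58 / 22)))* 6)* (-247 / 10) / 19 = -15537232607 / 21315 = -728934.21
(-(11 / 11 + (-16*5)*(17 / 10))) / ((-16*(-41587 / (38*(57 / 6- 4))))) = 28215 / 665392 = 0.04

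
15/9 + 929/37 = 2972/111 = 26.77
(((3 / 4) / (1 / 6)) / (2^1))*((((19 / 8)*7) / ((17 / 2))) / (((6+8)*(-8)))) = -171 / 4352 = -0.04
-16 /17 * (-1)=16 /17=0.94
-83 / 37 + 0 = -83 / 37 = -2.24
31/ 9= 3.44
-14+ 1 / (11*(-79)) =-12167 / 869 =-14.00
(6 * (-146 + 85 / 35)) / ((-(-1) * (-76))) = 3015 / 266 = 11.33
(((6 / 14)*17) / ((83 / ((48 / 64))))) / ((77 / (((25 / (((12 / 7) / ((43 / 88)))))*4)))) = 0.02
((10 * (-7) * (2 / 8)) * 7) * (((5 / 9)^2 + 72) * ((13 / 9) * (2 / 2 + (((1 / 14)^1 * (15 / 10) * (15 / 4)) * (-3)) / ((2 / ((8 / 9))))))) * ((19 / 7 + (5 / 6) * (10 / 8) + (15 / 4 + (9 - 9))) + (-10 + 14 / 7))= 2934.82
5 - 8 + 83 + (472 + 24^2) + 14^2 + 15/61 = 80779/61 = 1324.25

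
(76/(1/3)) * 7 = 1596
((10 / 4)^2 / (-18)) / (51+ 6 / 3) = -25 / 3816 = -0.01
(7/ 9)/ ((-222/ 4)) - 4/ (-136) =523/ 33966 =0.02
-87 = -87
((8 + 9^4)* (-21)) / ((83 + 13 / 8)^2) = -8828736 / 458329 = -19.26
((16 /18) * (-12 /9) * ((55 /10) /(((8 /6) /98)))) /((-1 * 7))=616 /9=68.44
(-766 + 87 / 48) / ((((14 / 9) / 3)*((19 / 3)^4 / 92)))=-615030327 / 7297976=-84.27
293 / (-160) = -293 / 160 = -1.83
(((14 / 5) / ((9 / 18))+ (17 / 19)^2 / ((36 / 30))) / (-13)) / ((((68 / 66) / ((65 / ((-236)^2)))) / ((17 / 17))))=-746603 / 1367225408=-0.00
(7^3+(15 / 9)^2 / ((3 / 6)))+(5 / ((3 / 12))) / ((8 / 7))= 6589 / 18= 366.06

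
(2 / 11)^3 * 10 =80 / 1331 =0.06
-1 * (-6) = 6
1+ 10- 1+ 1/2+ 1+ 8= 39/2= 19.50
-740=-740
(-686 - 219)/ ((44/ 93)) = -84165/ 44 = -1912.84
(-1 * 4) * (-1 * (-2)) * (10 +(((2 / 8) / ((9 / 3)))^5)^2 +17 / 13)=-9101852540941 / 100615716864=-90.46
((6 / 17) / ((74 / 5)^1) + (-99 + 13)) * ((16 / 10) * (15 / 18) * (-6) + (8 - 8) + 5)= 162237 / 629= 257.93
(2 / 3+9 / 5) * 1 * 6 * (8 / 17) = 592 / 85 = 6.96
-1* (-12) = 12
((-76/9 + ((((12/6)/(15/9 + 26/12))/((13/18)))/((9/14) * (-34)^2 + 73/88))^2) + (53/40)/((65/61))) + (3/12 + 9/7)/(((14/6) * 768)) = -1526286427976926573799533/211980546487891694822400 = -7.20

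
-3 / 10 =-0.30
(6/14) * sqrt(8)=6 * sqrt(2)/7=1.21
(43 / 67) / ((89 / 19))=817 / 5963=0.14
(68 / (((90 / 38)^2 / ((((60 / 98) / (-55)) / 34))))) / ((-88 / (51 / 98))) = 6137 / 261468900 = 0.00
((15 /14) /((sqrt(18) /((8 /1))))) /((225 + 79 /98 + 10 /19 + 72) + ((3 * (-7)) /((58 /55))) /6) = 30856 * sqrt(2) /6372055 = 0.01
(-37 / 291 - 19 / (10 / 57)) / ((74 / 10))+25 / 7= -1670311 / 150738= -11.08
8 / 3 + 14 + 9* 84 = 2318 / 3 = 772.67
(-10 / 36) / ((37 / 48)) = -40 / 111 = -0.36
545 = 545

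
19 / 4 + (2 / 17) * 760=6403 / 68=94.16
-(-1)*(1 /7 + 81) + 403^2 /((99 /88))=9100016 /63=144444.70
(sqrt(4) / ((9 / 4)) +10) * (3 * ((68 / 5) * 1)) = 6664 / 15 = 444.27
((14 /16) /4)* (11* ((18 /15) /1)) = 2.89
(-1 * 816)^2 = 665856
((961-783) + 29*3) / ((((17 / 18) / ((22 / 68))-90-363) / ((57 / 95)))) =-15741 / 44558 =-0.35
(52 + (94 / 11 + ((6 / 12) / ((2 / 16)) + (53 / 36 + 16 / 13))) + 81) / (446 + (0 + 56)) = 763183 / 2584296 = 0.30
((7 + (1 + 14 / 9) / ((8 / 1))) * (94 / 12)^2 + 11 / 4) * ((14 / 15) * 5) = 8198897 / 3888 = 2108.77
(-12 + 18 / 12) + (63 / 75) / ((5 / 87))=1029 / 250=4.12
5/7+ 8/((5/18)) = 1033/35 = 29.51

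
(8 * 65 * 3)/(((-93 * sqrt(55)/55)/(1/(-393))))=520 * sqrt(55)/12183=0.32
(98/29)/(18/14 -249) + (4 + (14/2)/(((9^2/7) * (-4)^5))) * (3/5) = 2764398547/1158589440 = 2.39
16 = 16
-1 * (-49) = 49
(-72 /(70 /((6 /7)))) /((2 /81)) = -8748 /245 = -35.71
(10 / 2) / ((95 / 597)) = 597 / 19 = 31.42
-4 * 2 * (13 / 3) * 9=-312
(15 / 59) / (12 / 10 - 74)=-75 / 21476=-0.00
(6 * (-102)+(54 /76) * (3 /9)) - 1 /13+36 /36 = -301755 /494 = -610.84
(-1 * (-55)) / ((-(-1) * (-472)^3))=-55 / 105154048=-0.00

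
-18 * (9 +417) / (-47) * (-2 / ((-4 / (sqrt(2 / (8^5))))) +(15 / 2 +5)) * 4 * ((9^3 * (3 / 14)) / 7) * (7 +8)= 2731517.03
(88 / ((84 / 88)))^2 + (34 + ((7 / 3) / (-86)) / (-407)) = 131715677209 / 15435882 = 8533.08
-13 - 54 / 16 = -131 / 8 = -16.38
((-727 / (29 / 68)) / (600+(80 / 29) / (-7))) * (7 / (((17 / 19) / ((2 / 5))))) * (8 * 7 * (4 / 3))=-151611488 / 228225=-664.31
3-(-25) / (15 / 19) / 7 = 158 / 21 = 7.52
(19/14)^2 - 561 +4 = -555.16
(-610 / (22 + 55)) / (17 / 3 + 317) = -915 / 37268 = -0.02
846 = 846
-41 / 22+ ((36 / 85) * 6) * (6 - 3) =10771 / 1870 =5.76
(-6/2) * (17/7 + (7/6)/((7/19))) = -235/14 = -16.79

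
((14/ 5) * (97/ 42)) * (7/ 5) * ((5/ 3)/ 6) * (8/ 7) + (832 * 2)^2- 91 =373789063/ 135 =2768807.87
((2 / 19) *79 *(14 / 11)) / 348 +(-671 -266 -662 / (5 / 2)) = -1201.77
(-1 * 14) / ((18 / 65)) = -455 / 9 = -50.56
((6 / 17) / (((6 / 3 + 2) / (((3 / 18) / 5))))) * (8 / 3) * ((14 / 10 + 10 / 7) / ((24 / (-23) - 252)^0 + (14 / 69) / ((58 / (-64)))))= 132066 / 4620175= 0.03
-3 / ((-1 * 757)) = 3 / 757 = 0.00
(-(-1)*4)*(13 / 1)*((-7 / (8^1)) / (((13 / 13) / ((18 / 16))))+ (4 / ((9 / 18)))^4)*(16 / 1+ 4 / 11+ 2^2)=47698742 / 11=4336249.27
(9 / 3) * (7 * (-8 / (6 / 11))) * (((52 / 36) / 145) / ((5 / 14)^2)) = -784784 / 32625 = -24.05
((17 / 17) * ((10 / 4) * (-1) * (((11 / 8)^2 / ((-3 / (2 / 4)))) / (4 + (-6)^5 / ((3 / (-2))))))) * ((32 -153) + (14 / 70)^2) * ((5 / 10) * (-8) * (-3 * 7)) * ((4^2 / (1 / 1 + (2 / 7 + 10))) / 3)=-373527 / 512315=-0.73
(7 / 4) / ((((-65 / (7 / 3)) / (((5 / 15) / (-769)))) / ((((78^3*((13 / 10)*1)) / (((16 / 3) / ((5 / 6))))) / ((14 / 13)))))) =599781 / 246080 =2.44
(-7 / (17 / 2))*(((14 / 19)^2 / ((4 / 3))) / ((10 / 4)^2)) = -0.05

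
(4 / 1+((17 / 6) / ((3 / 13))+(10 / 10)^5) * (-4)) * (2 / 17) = -52 / 9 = -5.78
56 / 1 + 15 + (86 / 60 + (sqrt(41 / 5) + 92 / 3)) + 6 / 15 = sqrt(205) / 5 + 207 / 2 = 106.36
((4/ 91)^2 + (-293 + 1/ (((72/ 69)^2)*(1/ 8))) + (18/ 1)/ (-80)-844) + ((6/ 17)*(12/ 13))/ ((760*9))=-1129.88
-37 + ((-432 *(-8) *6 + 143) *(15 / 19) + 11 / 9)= 16447.64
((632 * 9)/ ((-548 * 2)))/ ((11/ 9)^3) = -518319/ 182347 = -2.84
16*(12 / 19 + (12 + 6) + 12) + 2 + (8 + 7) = 9635 / 19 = 507.11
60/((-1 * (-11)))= 60/11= 5.45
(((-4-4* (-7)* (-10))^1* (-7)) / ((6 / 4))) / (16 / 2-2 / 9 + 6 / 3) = 1491 / 11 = 135.55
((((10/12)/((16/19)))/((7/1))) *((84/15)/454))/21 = 19/228816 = 0.00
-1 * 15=-15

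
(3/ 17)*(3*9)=81/ 17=4.76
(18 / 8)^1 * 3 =27 / 4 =6.75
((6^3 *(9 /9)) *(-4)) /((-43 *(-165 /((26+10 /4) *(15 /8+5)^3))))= -1551825 /1376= -1127.78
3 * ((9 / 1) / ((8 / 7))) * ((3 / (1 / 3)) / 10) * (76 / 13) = 32319 / 260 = 124.30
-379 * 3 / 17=-1137 / 17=-66.88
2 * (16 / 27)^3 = 0.42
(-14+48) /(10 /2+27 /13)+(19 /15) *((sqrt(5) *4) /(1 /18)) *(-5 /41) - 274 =-12383 /46 - 456 *sqrt(5) /41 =-294.07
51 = 51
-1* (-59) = 59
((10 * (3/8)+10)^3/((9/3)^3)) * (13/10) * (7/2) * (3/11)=275275/2304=119.48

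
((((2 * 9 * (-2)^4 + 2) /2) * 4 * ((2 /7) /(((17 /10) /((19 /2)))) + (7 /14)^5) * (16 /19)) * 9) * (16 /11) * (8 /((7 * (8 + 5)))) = 2070961920 /2263261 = 915.03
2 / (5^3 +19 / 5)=5 / 322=0.02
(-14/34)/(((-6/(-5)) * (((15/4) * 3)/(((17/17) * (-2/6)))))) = 14/1377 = 0.01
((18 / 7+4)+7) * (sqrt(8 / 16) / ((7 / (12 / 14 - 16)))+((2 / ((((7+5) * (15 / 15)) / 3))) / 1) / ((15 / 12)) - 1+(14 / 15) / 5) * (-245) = 4123 / 3+25175 * sqrt(2) / 7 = 6460.45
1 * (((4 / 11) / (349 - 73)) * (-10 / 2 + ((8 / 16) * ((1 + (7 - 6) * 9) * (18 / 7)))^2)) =7855 / 37191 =0.21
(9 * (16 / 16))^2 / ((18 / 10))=45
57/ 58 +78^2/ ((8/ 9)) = 198519/ 29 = 6845.48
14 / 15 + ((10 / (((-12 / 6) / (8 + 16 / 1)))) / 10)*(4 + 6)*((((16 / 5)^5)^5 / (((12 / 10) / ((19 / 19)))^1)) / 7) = -15211807202738519167752918933262 / 250339508056640625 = -60764708378738.08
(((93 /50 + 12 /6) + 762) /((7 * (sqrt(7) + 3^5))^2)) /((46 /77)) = 0.00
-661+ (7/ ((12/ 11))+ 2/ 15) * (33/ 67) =-881417/ 1340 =-657.77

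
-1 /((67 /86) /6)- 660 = -44736 /67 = -667.70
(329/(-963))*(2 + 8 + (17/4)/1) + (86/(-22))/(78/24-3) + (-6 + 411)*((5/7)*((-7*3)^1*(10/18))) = -47958109/14124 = -3395.50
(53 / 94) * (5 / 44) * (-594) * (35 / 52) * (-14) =1752975 / 4888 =358.63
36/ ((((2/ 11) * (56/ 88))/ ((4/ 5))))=8712/ 35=248.91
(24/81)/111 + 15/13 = 45059/38961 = 1.16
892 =892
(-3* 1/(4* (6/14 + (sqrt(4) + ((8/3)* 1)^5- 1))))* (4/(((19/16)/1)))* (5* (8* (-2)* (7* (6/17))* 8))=1097349120/37436669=29.31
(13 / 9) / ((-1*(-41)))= 13 / 369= 0.04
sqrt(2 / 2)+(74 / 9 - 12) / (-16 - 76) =431 / 414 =1.04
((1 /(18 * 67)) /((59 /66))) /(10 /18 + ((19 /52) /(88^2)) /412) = 5474946048 /3279161543803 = 0.00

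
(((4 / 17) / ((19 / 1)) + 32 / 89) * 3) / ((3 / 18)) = 192456 / 28747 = 6.69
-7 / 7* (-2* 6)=12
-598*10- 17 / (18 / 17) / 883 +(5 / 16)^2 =-12165741677 / 2034432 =-5979.92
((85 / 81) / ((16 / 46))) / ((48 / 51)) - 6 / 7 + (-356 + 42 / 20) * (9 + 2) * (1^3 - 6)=1412825989 / 72576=19466.85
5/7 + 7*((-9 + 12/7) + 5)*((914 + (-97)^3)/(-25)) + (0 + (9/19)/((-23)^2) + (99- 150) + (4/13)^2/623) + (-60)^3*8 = -61155034860154553/26455990925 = -2311576.04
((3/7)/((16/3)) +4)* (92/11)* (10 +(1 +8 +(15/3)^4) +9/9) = 6779595/308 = 22011.67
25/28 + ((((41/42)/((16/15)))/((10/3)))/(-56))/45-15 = -5308841/376320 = -14.11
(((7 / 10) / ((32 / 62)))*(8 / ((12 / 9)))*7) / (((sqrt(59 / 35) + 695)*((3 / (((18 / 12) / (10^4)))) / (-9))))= -4433961 / 120219136000 + 4557*sqrt(2065) / 3005478400000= -0.00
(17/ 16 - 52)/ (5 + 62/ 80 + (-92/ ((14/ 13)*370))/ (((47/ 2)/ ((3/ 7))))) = -347234825/ 39338778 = -8.83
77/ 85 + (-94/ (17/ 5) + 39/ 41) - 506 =-1853288/ 3485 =-531.79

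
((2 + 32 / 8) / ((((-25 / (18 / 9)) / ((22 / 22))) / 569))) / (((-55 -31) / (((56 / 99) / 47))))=63728 / 1667325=0.04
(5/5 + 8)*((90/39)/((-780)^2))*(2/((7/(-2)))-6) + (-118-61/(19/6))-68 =-1199563311/5844020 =-205.26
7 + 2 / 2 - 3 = 5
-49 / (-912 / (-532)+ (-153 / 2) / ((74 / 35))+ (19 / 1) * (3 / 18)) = 152292 / 97285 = 1.57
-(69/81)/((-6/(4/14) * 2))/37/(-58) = -23/2433564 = -0.00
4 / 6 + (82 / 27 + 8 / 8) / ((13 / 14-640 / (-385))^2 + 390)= 3508918 / 5184243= 0.68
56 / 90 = 28 / 45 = 0.62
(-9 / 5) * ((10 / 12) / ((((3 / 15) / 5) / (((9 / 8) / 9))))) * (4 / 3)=-25 / 4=-6.25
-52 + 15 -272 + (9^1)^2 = -228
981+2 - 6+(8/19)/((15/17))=278581/285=977.48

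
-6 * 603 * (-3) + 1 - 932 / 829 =8997863 / 829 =10853.88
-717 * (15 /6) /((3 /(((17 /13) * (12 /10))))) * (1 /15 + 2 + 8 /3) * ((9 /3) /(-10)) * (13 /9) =288473 /150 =1923.15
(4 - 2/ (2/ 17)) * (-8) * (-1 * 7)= -728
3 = 3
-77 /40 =-1.92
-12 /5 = -2.40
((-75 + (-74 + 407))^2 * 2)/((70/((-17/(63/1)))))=-125732/245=-513.19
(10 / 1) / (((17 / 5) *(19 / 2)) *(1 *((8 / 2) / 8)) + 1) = 200 / 343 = 0.58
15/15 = 1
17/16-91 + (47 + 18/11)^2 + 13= 4430649/1936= 2288.56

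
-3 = -3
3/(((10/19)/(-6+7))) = 57/10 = 5.70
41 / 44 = 0.93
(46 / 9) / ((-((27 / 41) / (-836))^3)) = 1852372112922496 / 177147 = 10456694795.41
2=2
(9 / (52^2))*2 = 9 / 1352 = 0.01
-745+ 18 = -727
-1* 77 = -77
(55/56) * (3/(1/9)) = 1485/56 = 26.52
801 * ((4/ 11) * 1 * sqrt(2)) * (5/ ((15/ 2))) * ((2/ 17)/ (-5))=-4272 * sqrt(2)/ 935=-6.46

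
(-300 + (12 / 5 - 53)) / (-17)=1753 / 85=20.62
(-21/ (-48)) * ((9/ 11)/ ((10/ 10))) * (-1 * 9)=-567/ 176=-3.22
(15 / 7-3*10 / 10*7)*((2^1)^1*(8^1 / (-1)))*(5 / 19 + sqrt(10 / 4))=10560 / 133 + 1056*sqrt(10) / 7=556.45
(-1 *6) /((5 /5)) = -6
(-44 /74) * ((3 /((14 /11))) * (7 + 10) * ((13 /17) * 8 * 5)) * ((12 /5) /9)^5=-12886016 /13111875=-0.98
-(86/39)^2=-4.86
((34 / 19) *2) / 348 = 17 / 1653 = 0.01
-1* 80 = -80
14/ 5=2.80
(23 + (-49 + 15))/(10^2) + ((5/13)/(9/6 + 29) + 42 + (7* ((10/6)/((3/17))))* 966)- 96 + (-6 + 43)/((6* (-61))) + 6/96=60720832199/951600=63809.20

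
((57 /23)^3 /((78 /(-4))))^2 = 15242865444 /25018065241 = 0.61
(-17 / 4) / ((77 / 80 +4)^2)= -27200 / 157609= -0.17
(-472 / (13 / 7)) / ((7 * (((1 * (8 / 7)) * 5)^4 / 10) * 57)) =-141659 / 23712000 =-0.01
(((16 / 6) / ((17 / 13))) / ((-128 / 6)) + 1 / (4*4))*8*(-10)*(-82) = -3690 / 17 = -217.06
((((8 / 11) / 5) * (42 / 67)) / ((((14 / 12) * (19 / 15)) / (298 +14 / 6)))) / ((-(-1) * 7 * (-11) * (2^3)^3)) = -8109 / 17251696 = -0.00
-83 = -83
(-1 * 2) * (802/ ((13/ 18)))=-28872/ 13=-2220.92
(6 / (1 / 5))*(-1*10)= -300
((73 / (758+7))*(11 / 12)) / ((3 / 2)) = 803 / 13770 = 0.06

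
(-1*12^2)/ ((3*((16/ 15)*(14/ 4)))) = -12.86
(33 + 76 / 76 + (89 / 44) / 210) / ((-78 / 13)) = -314249 / 55440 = -5.67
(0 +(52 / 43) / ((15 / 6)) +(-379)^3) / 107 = -11704586781 / 23005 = -508784.47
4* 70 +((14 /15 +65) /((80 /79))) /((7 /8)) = 372131 /1050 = 354.41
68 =68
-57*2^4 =-912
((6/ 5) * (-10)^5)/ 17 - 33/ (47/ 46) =-5665806/ 799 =-7091.12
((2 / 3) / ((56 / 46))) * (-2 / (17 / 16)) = -1.03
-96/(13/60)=-5760/13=-443.08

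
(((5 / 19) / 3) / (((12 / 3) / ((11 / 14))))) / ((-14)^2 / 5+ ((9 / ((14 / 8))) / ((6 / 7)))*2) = 275 / 817152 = 0.00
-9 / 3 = -3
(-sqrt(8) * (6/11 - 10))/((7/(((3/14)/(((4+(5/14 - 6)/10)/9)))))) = 4320 * sqrt(2)/2849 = 2.14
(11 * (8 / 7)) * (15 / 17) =1320 / 119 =11.09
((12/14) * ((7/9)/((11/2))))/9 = 4/297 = 0.01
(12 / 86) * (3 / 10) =9 / 215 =0.04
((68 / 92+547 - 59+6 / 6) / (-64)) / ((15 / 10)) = -5.10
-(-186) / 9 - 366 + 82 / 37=-38086 / 111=-343.12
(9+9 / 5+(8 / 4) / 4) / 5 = 113 / 50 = 2.26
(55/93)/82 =0.01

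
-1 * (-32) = 32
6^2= 36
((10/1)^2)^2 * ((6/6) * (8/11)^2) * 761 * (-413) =-201147520000/121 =-1662376198.35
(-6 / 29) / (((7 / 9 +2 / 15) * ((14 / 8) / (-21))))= 3240 / 1189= 2.72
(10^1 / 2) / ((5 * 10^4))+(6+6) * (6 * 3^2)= 648.00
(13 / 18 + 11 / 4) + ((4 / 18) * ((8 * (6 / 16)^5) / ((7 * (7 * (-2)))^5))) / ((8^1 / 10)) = 2314037239806785 / 666442725064704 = 3.47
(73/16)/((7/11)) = 803/112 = 7.17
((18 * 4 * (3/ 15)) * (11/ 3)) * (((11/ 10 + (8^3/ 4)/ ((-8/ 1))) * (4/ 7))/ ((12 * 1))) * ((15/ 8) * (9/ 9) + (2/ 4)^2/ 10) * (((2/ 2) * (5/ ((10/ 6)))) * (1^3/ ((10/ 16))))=-1494768/ 4375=-341.66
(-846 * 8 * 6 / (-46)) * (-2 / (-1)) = 40608 / 23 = 1765.57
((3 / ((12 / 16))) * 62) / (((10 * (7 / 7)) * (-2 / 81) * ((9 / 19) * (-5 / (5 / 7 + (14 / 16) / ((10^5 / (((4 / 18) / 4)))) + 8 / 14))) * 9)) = 76334428861 / 1260000000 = 60.58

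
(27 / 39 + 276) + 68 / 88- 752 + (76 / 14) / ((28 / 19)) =-470.85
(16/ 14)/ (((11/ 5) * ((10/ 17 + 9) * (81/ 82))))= 55760/ 1016631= 0.05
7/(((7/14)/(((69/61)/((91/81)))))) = 11178/793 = 14.10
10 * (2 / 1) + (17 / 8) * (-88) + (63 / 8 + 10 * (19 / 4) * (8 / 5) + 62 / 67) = -44059 / 536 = -82.20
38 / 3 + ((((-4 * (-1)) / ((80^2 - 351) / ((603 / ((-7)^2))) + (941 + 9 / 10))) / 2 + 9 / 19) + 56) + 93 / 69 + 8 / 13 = 10474756795186 / 147314016681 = 71.10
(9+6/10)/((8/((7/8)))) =1.05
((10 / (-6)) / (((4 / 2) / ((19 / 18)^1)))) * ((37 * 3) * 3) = -3515 / 12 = -292.92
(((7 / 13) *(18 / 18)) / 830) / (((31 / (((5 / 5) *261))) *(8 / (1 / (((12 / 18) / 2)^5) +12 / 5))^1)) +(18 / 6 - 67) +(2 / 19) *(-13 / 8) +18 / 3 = -14745210049 / 254212400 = -58.00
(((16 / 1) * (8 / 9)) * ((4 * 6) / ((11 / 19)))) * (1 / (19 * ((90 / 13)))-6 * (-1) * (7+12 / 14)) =288968192 / 10395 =27798.77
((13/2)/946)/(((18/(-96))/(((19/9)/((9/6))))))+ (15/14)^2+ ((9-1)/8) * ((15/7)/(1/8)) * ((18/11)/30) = 2.03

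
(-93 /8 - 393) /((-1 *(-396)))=-1079 /1056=-1.02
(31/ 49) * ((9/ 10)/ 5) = 279/ 2450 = 0.11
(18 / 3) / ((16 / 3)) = 9 / 8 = 1.12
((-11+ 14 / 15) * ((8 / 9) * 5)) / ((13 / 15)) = -6040 / 117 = -51.62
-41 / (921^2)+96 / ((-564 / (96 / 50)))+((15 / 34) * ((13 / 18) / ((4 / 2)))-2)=-293808111259 / 135548911800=-2.17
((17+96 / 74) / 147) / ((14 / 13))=8801 / 76146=0.12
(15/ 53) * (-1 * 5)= -75/ 53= -1.42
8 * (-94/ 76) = -188/ 19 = -9.89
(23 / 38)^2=529 / 1444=0.37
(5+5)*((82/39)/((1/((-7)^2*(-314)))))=-12616520/39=-323500.51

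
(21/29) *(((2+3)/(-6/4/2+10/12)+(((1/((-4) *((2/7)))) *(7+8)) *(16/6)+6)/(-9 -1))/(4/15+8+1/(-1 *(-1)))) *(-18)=-356643/4031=-88.48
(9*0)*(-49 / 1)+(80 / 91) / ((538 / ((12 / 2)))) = 240 / 24479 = 0.01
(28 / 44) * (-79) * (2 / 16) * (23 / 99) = -12719 / 8712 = -1.46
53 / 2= 26.50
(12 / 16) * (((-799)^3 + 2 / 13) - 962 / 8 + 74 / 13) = -79572872091 / 208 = -382561885.05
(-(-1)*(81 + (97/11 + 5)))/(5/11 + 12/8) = 48.51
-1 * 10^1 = -10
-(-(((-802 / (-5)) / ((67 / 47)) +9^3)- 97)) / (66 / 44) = 166276 / 335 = 496.35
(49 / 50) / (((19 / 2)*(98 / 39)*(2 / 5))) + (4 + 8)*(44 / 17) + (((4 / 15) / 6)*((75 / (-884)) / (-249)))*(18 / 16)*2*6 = 108603681 / 3485170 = 31.16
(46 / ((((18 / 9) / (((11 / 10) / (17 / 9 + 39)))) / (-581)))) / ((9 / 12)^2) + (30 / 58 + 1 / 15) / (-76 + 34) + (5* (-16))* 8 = -23369411 / 18270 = -1279.11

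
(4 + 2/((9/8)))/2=26/9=2.89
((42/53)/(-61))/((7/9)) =-54/3233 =-0.02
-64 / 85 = -0.75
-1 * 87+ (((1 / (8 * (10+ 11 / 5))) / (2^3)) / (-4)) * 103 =-1359107 / 15616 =-87.03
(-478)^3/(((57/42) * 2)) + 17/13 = -9938596709/247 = -40237233.64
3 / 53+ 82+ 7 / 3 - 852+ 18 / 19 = -2316088 / 3021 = -766.66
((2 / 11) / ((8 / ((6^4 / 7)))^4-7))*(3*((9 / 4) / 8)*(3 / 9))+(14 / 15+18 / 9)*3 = 2331538387439 / 265167669305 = 8.79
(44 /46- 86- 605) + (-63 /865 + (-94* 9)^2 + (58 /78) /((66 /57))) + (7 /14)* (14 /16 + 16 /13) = 7511050102793 /10504560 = 715027.58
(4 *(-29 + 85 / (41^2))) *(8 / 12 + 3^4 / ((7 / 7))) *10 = -476907200 / 5043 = -94568.15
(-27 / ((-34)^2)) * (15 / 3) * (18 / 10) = -243 / 1156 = -0.21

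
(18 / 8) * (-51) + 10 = -419 / 4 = -104.75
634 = 634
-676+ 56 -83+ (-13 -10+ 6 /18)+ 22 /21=-15217 /21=-724.62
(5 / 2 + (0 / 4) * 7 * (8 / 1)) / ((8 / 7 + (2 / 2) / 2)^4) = 96040 / 279841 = 0.34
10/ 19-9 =-161/ 19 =-8.47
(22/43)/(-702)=-11/15093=-0.00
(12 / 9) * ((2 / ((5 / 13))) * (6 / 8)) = 26 / 5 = 5.20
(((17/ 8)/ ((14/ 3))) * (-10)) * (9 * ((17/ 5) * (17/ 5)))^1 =-132651/ 280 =-473.75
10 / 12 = 5 / 6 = 0.83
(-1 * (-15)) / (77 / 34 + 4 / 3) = 4.17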